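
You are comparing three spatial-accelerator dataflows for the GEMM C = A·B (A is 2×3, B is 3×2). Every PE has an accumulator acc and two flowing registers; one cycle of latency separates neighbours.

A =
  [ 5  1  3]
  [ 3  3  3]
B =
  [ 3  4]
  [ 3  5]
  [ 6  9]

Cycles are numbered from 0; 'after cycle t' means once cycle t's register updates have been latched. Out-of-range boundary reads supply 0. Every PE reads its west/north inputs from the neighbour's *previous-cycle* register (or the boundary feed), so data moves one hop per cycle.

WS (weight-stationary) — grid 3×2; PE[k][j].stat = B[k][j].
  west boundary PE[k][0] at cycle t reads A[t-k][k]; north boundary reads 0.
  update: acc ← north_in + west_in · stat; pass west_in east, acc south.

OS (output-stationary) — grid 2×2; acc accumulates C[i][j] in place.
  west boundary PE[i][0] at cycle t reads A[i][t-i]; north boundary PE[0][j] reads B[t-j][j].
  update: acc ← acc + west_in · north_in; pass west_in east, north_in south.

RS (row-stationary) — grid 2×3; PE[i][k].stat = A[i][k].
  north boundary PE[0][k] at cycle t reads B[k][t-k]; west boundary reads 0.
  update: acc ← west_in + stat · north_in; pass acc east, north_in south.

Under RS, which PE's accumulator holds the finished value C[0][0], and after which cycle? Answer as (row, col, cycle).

(row, col, cycle) = (0, 2, 2)

RS: C[0][0] accumulates in PE[0][2]:
  cycle 0: PE[0][2] → acc 0, east 0, south 0
  cycle 1: PE[0][2] → acc 0, east 0, south 0
  cycle 2: PE[0][2] → acc 36, east 36, south 6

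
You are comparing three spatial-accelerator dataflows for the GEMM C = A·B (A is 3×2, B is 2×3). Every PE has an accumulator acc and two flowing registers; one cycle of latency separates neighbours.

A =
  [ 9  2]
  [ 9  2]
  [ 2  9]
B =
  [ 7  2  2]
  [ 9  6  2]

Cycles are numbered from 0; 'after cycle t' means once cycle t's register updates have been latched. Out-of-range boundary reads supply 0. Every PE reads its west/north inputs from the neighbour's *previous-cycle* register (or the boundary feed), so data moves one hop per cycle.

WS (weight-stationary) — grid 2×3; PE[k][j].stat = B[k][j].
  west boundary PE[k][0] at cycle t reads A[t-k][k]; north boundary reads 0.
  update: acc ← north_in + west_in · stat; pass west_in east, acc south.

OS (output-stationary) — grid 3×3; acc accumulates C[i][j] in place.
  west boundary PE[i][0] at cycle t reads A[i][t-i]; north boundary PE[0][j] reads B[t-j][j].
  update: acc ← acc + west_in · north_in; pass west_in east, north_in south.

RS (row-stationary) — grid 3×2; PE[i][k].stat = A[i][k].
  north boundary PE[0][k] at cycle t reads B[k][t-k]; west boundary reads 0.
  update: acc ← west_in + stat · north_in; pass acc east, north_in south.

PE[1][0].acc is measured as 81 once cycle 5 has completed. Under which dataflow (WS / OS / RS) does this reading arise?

WS [2×3] PE[1][0] across cycles:
  @0  [1,0]  acc 0  |  →0  ↓0
  @1  [1,0]  acc 81  |  →2  ↓81
  @2  [1,0]  acc 81  |  →2  ↓81
  @3  [1,0]  acc 95  |  →9  ↓95
  @4  [1,0]  acc 0  |  →0  ↓0
  @5  [1,0]  acc 0  |  →0  ↓0
OS [3×3] PE[1][0] across cycles:
  @0  [1,0]  acc 0  |  →0  ↓0
  @1  [1,0]  acc 63  |  →9  ↓7
  @2  [1,0]  acc 81  |  →2  ↓9
  @3  [1,0]  acc 81  |  →0  ↓0
  @4  [1,0]  acc 81  |  →0  ↓0
  @5  [1,0]  acc 81  |  →0  ↓0
RS [3×2] PE[1][0] across cycles:
  @0  [1,0]  acc 0  |  →0  ↓0
  @1  [1,0]  acc 63  |  →63  ↓7
  @2  [1,0]  acc 18  |  →18  ↓2
  @3  [1,0]  acc 18  |  →18  ↓2
  @4  [1,0]  acc 0  |  →0  ↓0
  @5  [1,0]  acc 0  |  →0  ↓0

dataflow = OS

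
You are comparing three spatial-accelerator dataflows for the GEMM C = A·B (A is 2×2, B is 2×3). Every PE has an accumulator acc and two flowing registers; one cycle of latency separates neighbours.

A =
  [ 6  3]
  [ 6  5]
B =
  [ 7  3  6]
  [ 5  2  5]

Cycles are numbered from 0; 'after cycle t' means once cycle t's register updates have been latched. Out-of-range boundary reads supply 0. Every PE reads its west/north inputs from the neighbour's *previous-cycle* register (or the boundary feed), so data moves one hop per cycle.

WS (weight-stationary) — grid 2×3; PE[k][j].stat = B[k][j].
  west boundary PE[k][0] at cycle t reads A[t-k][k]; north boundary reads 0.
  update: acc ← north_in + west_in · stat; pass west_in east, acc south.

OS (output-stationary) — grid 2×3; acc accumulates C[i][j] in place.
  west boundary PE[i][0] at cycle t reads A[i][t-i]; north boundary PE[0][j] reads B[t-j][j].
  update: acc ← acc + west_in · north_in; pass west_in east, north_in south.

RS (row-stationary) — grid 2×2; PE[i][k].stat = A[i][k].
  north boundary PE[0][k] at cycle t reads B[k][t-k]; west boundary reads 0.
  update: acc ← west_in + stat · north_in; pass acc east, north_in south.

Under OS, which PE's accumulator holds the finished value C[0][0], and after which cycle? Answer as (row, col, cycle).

(row, col, cycle) = (0, 0, 1)

OS — PE[0][0] is where C[0][0] collects:
  step 0 · PE0,0: acc=42; fwd→6 fwd↓7
  step 1 · PE0,0: acc=57; fwd→3 fwd↓5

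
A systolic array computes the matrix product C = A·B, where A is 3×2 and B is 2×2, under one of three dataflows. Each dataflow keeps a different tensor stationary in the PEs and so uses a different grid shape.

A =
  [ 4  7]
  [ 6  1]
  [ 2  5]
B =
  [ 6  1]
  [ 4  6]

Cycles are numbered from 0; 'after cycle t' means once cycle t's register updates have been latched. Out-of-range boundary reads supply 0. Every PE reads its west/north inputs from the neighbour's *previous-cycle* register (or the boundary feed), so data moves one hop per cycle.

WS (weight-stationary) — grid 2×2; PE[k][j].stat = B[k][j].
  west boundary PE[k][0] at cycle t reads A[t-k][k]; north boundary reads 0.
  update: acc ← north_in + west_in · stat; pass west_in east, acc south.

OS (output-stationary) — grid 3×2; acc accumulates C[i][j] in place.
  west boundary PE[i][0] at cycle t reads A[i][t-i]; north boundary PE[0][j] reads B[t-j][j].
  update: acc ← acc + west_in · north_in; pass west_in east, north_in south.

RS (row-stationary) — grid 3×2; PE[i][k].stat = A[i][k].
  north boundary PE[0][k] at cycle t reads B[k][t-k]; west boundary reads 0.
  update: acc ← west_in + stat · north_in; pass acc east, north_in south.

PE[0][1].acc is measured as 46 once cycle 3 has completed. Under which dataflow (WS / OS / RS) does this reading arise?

dataflow = OS

Under WS (2×2), PE[0][1]:
  t=0 PE[0][1]: acc=0 h=0 v=0
  t=1 PE[0][1]: acc=4 h=4 v=4
  t=2 PE[0][1]: acc=6 h=6 v=6
  t=3 PE[0][1]: acc=2 h=2 v=2
Under OS (3×2), PE[0][1]:
  t=0 PE[0][1]: acc=0 h=0 v=0
  t=1 PE[0][1]: acc=4 h=4 v=1
  t=2 PE[0][1]: acc=46 h=7 v=6
  t=3 PE[0][1]: acc=46 h=0 v=0
Under RS (3×2), PE[0][1]:
  t=0 PE[0][1]: acc=0 h=0 v=0
  t=1 PE[0][1]: acc=52 h=52 v=4
  t=2 PE[0][1]: acc=46 h=46 v=6
  t=3 PE[0][1]: acc=0 h=0 v=0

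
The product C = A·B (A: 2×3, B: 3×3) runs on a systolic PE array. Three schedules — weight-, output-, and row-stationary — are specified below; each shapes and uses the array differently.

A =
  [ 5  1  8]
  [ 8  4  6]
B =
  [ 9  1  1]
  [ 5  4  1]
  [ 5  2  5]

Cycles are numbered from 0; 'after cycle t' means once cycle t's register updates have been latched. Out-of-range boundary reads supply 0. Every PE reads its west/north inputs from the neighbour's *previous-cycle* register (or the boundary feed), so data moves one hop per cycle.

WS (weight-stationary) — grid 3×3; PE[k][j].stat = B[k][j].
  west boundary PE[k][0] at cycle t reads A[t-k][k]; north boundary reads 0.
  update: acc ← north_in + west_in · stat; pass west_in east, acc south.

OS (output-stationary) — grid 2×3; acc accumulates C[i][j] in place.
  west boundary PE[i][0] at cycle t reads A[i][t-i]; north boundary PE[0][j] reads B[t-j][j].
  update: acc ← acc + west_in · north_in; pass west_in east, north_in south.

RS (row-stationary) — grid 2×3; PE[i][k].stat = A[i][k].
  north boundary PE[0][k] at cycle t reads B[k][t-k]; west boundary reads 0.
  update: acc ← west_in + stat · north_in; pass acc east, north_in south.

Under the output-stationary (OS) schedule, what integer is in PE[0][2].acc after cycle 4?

PE[0][2].acc = 46

Tracing OS — 2×3 array, target PE[0][2]:
  0: (0,1).acc=0  regs=<0,0>
  0: (0,2).acc=0  regs=<0,0>
  1: (0,1).acc=5  regs=<5,1>
  1: (0,2).acc=0  regs=<0,0>
  2: (0,1).acc=9  regs=<1,4>
  2: (0,2).acc=5  regs=<5,1>
  3: (0,1).acc=25  regs=<8,2>
  3: (0,2).acc=6  regs=<1,1>
  4: (0,1).acc=25  regs=<0,0>
  4: (0,2).acc=46  regs=<8,5>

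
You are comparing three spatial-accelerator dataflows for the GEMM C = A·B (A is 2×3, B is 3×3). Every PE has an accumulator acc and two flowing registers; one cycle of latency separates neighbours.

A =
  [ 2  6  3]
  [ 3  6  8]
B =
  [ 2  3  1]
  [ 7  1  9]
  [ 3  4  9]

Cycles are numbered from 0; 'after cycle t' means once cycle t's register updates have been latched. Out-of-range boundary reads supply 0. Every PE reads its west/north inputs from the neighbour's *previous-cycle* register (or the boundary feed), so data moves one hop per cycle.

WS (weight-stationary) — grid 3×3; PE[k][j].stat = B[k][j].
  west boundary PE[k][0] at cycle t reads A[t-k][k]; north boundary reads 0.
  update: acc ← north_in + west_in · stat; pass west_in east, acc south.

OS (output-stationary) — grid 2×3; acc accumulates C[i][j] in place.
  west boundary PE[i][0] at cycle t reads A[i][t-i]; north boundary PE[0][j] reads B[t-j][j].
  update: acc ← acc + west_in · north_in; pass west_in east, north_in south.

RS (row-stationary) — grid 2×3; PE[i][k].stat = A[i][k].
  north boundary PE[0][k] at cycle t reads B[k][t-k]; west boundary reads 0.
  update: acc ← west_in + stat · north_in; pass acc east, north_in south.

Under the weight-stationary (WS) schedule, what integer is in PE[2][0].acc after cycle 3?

WS on a 3×3 grid — tracing PE[2][0] and its feeders:
  step 0 · PE1,0: acc=0; fwd→0 fwd↓0
  step 0 · PE2,0: acc=0; fwd→0 fwd↓0
  step 1 · PE1,0: acc=46; fwd→6 fwd↓46
  step 1 · PE2,0: acc=0; fwd→0 fwd↓0
  step 2 · PE1,0: acc=48; fwd→6 fwd↓48
  step 2 · PE2,0: acc=55; fwd→3 fwd↓55
  step 3 · PE1,0: acc=0; fwd→0 fwd↓0
  step 3 · PE2,0: acc=72; fwd→8 fwd↓72

PE[2][0].acc = 72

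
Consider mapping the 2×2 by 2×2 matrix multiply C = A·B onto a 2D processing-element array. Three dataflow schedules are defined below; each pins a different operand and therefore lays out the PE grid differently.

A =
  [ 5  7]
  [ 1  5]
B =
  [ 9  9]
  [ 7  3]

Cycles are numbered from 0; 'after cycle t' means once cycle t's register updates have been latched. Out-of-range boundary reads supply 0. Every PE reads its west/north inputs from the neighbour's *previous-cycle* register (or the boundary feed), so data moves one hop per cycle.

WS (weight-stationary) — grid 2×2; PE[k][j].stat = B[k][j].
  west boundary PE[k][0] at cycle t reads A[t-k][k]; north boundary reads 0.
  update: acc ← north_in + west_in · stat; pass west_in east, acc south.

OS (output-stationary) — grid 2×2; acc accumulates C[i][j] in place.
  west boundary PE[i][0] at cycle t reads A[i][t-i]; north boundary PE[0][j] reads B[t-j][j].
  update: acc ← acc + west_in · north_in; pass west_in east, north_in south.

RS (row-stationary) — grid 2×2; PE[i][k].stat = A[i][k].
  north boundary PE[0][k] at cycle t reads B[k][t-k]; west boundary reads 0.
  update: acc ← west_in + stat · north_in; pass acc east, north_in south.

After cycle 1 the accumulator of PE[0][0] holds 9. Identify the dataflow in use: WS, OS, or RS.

— WS: 2×2; PE[0][0] trace:
  t=0 PE[0][0]: acc=45 h=5 v=45
  t=1 PE[0][0]: acc=9 h=1 v=9
— OS: 2×2; PE[0][0] trace:
  t=0 PE[0][0]: acc=45 h=5 v=9
  t=1 PE[0][0]: acc=94 h=7 v=7
— RS: 2×2; PE[0][0] trace:
  t=0 PE[0][0]: acc=45 h=45 v=9
  t=1 PE[0][0]: acc=45 h=45 v=9

dataflow = WS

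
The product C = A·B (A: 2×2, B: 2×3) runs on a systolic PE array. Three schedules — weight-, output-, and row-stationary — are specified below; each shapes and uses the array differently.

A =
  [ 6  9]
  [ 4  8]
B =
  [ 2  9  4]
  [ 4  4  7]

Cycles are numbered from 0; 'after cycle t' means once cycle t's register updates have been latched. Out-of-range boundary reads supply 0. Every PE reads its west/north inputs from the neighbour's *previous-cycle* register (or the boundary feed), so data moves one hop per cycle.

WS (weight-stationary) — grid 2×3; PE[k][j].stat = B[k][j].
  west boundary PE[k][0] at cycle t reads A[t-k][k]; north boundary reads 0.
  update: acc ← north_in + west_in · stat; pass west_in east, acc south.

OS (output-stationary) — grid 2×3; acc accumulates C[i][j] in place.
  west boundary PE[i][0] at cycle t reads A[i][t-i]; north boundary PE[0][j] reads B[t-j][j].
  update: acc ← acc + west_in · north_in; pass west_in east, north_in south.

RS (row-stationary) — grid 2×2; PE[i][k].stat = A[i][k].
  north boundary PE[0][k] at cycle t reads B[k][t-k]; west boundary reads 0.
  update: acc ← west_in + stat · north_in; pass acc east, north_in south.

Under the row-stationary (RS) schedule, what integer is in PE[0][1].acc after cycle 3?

PE[0][1].acc = 87

RS 2×2: PE[0][1] cycle-by-cycle (with neighbour feeds):
  0: (0,0).acc=12  regs=<12,2>
  0: (0,1).acc=0  regs=<0,0>
  1: (0,0).acc=54  regs=<54,9>
  1: (0,1).acc=48  regs=<48,4>
  2: (0,0).acc=24  regs=<24,4>
  2: (0,1).acc=90  regs=<90,4>
  3: (0,0).acc=0  regs=<0,0>
  3: (0,1).acc=87  regs=<87,7>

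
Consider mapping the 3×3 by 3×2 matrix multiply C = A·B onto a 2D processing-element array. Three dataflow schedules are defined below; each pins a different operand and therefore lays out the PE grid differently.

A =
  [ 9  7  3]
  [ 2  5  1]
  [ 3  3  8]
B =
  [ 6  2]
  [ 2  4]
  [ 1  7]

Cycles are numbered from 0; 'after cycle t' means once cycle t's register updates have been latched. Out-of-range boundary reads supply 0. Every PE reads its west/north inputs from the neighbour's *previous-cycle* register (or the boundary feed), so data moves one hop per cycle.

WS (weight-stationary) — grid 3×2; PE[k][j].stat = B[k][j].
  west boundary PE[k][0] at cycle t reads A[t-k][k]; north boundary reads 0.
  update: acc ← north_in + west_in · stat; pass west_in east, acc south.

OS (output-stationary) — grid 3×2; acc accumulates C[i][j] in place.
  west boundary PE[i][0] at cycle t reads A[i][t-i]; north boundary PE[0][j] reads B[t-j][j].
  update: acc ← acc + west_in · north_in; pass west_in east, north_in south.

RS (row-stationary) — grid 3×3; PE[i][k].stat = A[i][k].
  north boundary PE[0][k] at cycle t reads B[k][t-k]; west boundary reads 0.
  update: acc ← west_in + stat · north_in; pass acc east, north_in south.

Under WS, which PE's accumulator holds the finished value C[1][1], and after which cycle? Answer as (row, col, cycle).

(row, col, cycle) = (2, 1, 4)

WS — PE[2][1] is where C[1][1] collects:
  0: (2,1).acc=0  regs=<0,0>
  1: (2,1).acc=0  regs=<0,0>
  2: (2,1).acc=0  regs=<0,0>
  3: (2,1).acc=67  regs=<3,67>
  4: (2,1).acc=31  regs=<1,31>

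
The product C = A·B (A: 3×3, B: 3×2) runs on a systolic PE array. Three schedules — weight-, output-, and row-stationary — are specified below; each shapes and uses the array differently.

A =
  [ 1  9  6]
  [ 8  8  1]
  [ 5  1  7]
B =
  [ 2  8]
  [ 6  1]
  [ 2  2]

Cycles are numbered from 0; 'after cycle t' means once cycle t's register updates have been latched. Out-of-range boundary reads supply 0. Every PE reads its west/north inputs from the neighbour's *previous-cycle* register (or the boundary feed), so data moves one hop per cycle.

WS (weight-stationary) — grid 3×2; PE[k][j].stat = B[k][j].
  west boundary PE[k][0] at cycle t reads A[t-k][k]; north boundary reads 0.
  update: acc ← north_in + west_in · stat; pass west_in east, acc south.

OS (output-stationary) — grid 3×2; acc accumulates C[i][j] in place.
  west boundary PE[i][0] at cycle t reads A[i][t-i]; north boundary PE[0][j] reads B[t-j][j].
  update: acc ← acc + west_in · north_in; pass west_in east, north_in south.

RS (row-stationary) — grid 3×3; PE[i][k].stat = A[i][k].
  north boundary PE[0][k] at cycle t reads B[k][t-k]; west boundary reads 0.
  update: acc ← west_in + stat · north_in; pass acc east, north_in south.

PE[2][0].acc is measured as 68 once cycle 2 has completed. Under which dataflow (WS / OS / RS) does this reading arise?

Under WS (3×2), PE[2][0]:
  t=0 PE[2][0]: acc=0 h=0 v=0
  t=1 PE[2][0]: acc=0 h=0 v=0
  t=2 PE[2][0]: acc=68 h=6 v=68
Under OS (3×2), PE[2][0]:
  t=0 PE[2][0]: acc=0 h=0 v=0
  t=1 PE[2][0]: acc=0 h=0 v=0
  t=2 PE[2][0]: acc=10 h=5 v=2
Under RS (3×3), PE[2][0]:
  t=0 PE[2][0]: acc=0 h=0 v=0
  t=1 PE[2][0]: acc=0 h=0 v=0
  t=2 PE[2][0]: acc=10 h=10 v=2

dataflow = WS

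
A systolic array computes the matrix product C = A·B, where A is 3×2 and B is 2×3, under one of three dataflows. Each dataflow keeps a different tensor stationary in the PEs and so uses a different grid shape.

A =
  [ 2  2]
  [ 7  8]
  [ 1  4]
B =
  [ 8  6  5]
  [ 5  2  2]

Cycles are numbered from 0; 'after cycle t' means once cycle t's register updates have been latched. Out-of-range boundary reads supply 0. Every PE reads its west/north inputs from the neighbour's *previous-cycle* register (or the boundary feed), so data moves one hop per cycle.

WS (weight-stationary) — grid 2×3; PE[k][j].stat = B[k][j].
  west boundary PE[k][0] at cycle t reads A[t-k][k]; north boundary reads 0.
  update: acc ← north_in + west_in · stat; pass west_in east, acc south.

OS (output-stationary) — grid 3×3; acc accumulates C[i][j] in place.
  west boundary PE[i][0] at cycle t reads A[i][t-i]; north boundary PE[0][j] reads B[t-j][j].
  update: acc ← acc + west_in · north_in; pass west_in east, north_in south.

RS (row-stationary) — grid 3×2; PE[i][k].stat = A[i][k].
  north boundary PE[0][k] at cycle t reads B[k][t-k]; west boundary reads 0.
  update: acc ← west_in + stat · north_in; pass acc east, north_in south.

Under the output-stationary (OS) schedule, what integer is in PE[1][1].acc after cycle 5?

PE[1][1].acc = 58

OS 3×3: PE[1][1] cycle-by-cycle (with neighbour feeds):
  [0] (0,1) acc=0 (h:0 v:0)
  [0] (1,0) acc=0 (h:0 v:0)
  [0] (1,1) acc=0 (h:0 v:0)
  [1] (0,1) acc=12 (h:2 v:6)
  [1] (1,0) acc=56 (h:7 v:8)
  [1] (1,1) acc=0 (h:0 v:0)
  [2] (0,1) acc=16 (h:2 v:2)
  [2] (1,0) acc=96 (h:8 v:5)
  [2] (1,1) acc=42 (h:7 v:6)
  [3] (0,1) acc=16 (h:0 v:0)
  [3] (1,0) acc=96 (h:0 v:0)
  [3] (1,1) acc=58 (h:8 v:2)
  [4] (0,1) acc=16 (h:0 v:0)
  [4] (1,0) acc=96 (h:0 v:0)
  [4] (1,1) acc=58 (h:0 v:0)
  [5] (0,1) acc=16 (h:0 v:0)
  [5] (1,0) acc=96 (h:0 v:0)
  [5] (1,1) acc=58 (h:0 v:0)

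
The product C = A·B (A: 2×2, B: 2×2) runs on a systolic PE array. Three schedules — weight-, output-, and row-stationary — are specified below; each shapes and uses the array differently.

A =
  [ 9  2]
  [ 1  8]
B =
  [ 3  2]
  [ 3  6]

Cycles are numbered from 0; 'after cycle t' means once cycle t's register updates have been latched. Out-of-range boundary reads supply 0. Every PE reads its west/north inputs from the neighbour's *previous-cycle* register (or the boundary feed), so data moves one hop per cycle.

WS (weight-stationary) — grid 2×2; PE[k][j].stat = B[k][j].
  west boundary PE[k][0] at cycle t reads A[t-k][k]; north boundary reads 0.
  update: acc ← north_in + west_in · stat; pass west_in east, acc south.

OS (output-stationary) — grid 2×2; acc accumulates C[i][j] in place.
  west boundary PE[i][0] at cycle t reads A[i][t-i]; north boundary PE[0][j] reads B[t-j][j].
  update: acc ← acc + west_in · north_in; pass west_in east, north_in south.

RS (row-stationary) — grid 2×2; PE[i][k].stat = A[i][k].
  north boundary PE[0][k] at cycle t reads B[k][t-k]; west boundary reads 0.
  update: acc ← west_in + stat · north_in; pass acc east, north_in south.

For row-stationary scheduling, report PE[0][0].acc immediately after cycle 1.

PE[0][0].acc = 18

Tracing RS — 2×2 array, target PE[0][0]:
  t=0 PE[0][0]: acc=27 h=27 v=3
  t=1 PE[0][0]: acc=18 h=18 v=2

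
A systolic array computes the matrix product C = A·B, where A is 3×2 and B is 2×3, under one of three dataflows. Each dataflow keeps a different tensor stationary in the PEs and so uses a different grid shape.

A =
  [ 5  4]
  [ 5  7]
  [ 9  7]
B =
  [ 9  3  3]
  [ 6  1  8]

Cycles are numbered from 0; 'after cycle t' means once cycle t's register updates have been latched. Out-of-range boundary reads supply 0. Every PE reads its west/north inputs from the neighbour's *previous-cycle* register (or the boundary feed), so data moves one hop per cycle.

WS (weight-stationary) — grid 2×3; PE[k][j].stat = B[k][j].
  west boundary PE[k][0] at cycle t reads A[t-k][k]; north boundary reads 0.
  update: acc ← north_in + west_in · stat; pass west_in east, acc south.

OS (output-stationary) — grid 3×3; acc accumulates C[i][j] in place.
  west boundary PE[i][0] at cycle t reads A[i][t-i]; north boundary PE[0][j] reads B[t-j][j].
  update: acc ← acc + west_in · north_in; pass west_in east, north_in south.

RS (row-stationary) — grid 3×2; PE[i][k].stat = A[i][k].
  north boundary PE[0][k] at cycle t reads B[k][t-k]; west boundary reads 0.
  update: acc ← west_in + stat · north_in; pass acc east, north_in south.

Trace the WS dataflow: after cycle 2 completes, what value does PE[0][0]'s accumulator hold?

Tracing WS — 2×3 array, target PE[0][0]:
  after 0 — PE[0][0] acc=45, pass-E 5, pass-S 45
  after 1 — PE[0][0] acc=45, pass-E 5, pass-S 45
  after 2 — PE[0][0] acc=81, pass-E 9, pass-S 81

PE[0][0].acc = 81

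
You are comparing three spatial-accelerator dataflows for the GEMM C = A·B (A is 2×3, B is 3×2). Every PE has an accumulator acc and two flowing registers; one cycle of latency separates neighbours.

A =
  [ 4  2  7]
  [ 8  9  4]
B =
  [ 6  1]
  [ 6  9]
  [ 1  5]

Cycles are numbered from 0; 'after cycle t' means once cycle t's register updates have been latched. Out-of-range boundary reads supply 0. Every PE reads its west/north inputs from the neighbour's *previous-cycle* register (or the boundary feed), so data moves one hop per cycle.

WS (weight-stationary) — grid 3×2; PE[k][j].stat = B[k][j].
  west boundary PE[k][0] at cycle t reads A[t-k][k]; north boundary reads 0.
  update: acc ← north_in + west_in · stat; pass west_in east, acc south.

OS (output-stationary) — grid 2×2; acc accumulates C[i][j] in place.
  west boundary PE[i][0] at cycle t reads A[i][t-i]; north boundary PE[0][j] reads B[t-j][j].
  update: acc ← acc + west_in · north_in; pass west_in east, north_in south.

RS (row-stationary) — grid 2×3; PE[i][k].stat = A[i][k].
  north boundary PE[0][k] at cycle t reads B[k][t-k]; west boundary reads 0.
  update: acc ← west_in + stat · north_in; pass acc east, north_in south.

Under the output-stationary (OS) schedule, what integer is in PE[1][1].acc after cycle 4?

OS on a 2×2 grid — tracing PE[1][1] and its feeders:
  c0 r0c1: 0 / 0 / 0
  c0 r1c0: 0 / 0 / 0
  c0 r1c1: 0 / 0 / 0
  c1 r0c1: 4 / 4 / 1
  c1 r1c0: 48 / 8 / 6
  c1 r1c1: 0 / 0 / 0
  c2 r0c1: 22 / 2 / 9
  c2 r1c0: 102 / 9 / 6
  c2 r1c1: 8 / 8 / 1
  c3 r0c1: 57 / 7 / 5
  c3 r1c0: 106 / 4 / 1
  c3 r1c1: 89 / 9 / 9
  c4 r0c1: 57 / 0 / 0
  c4 r1c0: 106 / 0 / 0
  c4 r1c1: 109 / 4 / 5

PE[1][1].acc = 109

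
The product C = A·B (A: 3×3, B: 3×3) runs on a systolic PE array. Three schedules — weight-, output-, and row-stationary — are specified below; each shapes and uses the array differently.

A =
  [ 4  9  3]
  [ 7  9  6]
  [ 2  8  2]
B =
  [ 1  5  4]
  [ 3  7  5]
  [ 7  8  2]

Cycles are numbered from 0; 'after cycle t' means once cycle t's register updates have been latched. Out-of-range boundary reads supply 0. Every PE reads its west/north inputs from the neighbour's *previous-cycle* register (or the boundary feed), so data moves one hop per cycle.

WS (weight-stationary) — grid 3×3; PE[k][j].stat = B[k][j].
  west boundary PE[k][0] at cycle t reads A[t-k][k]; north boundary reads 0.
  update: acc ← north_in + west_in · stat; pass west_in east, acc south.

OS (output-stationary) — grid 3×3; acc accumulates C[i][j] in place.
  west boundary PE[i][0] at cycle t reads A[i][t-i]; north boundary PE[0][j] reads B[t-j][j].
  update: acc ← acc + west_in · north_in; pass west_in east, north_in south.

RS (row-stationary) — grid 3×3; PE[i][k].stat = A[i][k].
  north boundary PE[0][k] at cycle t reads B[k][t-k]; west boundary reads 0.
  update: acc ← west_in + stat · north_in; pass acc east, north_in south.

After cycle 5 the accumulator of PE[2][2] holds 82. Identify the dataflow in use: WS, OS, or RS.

dataflow = RS

WS (3×3 grid), PE[2][2]:
  [0] (2,2) acc=0 (h:0 v:0)
  [1] (2,2) acc=0 (h:0 v:0)
  [2] (2,2) acc=0 (h:0 v:0)
  [3] (2,2) acc=0 (h:0 v:0)
  [4] (2,2) acc=67 (h:3 v:67)
  [5] (2,2) acc=85 (h:6 v:85)
OS (3×3 grid), PE[2][2]:
  [0] (2,2) acc=0 (h:0 v:0)
  [1] (2,2) acc=0 (h:0 v:0)
  [2] (2,2) acc=0 (h:0 v:0)
  [3] (2,2) acc=0 (h:0 v:0)
  [4] (2,2) acc=8 (h:2 v:4)
  [5] (2,2) acc=48 (h:8 v:5)
RS (3×3 grid), PE[2][2]:
  [0] (2,2) acc=0 (h:0 v:0)
  [1] (2,2) acc=0 (h:0 v:0)
  [2] (2,2) acc=0 (h:0 v:0)
  [3] (2,2) acc=0 (h:0 v:0)
  [4] (2,2) acc=40 (h:40 v:7)
  [5] (2,2) acc=82 (h:82 v:8)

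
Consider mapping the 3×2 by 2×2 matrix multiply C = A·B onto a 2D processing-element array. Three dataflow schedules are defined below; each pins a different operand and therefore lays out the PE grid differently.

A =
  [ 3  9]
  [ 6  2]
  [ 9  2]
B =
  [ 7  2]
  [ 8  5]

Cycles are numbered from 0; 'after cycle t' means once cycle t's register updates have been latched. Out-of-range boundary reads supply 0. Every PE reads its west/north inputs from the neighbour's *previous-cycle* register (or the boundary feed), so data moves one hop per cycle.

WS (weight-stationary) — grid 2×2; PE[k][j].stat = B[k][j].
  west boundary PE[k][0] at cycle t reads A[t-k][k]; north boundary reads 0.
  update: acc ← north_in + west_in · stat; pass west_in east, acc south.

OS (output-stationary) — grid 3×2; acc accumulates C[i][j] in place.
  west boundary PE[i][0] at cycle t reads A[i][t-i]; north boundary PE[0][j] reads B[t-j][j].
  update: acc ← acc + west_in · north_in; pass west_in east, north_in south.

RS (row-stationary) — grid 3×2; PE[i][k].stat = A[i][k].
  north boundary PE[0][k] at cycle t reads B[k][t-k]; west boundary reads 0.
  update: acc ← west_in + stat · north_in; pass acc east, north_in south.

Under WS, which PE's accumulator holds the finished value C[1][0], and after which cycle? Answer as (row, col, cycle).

WS — PE[1][0] is where C[1][0] collects:
  @0  [1,0]  acc 0  |  →0  ↓0
  @1  [1,0]  acc 93  |  →9  ↓93
  @2  [1,0]  acc 58  |  →2  ↓58

(row, col, cycle) = (1, 0, 2)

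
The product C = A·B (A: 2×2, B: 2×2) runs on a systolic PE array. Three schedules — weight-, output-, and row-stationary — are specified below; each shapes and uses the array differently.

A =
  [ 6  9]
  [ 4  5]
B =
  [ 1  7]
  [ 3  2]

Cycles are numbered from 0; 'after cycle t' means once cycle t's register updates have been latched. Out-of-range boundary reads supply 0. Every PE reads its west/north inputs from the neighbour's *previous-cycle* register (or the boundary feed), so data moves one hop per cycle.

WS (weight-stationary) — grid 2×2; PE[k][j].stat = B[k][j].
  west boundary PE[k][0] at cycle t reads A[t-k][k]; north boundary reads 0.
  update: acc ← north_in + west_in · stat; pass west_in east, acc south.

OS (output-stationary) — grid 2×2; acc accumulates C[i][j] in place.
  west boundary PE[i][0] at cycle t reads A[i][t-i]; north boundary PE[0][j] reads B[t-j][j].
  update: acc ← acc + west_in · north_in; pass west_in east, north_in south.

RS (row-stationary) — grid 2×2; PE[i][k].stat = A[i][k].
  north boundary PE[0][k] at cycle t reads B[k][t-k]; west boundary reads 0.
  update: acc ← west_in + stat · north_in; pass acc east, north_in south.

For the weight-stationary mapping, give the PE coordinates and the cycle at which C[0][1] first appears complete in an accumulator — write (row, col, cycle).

Under WS, C[0][1] lands at PE[1][1]:
  [0] (1,1) acc=0 (h:0 v:0)
  [1] (1,1) acc=0 (h:0 v:0)
  [2] (1,1) acc=60 (h:9 v:60)

(row, col, cycle) = (1, 1, 2)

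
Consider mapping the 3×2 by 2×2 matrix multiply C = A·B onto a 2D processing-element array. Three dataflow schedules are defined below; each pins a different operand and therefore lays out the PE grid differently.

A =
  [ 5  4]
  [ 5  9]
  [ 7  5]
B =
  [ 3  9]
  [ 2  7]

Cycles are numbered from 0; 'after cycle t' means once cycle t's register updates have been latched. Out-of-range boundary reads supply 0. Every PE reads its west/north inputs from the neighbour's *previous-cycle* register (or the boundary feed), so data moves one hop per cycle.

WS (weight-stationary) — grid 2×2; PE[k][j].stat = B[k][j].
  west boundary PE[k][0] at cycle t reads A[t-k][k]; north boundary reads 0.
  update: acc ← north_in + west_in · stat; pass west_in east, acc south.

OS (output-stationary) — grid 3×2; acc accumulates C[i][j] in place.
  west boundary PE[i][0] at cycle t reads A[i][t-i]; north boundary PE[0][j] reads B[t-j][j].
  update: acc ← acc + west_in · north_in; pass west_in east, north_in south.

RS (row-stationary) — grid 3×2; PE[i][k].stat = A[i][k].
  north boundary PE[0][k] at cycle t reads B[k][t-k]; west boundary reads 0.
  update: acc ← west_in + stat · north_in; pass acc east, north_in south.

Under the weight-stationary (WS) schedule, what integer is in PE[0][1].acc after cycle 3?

PE[0][1].acc = 63

WS (2×2). Following PE[0][1] plus its west/north inputs:
  step 0 · PE0,0: acc=15; fwd→5 fwd↓15
  step 0 · PE0,1: acc=0; fwd→0 fwd↓0
  step 1 · PE0,0: acc=15; fwd→5 fwd↓15
  step 1 · PE0,1: acc=45; fwd→5 fwd↓45
  step 2 · PE0,0: acc=21; fwd→7 fwd↓21
  step 2 · PE0,1: acc=45; fwd→5 fwd↓45
  step 3 · PE0,0: acc=0; fwd→0 fwd↓0
  step 3 · PE0,1: acc=63; fwd→7 fwd↓63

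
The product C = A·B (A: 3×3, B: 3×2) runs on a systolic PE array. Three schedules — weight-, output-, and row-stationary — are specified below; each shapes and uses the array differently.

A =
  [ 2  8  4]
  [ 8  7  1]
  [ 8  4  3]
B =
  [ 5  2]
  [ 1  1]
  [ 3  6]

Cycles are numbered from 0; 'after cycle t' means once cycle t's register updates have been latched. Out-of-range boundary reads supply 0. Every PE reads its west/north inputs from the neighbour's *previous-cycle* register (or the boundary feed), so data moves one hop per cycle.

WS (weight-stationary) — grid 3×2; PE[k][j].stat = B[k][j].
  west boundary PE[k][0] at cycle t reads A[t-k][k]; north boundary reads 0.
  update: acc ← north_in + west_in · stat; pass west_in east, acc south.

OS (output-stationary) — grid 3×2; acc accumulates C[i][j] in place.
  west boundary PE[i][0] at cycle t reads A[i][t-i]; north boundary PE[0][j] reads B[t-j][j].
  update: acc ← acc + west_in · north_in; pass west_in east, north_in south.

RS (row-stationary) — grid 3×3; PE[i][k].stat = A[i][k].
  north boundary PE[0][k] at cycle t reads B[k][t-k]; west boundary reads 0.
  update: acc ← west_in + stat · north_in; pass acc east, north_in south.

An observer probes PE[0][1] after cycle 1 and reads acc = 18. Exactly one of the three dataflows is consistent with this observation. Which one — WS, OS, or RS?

dataflow = RS

WS [3×2] PE[0][1] across cycles:
  step 0 · PE0,1: acc=0; fwd→0 fwd↓0
  step 1 · PE0,1: acc=4; fwd→2 fwd↓4
OS [3×2] PE[0][1] across cycles:
  step 0 · PE0,1: acc=0; fwd→0 fwd↓0
  step 1 · PE0,1: acc=4; fwd→2 fwd↓2
RS [3×3] PE[0][1] across cycles:
  step 0 · PE0,1: acc=0; fwd→0 fwd↓0
  step 1 · PE0,1: acc=18; fwd→18 fwd↓1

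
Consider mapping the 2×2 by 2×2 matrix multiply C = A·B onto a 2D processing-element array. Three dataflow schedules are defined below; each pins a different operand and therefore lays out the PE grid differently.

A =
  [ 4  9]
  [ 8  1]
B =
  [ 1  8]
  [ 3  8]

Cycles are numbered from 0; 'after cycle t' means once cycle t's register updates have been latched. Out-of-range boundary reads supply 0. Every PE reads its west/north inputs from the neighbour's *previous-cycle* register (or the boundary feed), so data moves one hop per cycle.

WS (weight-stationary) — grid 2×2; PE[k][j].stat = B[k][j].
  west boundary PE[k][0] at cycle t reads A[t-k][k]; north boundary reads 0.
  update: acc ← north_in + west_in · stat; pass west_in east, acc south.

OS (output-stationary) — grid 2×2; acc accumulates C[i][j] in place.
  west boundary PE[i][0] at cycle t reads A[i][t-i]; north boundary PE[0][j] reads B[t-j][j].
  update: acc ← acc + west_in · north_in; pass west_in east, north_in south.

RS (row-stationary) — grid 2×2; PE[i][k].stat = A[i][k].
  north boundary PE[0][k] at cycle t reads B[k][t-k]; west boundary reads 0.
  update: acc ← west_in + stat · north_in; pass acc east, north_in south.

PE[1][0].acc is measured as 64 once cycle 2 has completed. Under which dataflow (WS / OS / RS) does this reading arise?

WS [2×2] PE[1][0] across cycles:
  after 0 — PE[1][0] acc=0, pass-E 0, pass-S 0
  after 1 — PE[1][0] acc=31, pass-E 9, pass-S 31
  after 2 — PE[1][0] acc=11, pass-E 1, pass-S 11
OS [2×2] PE[1][0] across cycles:
  after 0 — PE[1][0] acc=0, pass-E 0, pass-S 0
  after 1 — PE[1][0] acc=8, pass-E 8, pass-S 1
  after 2 — PE[1][0] acc=11, pass-E 1, pass-S 3
RS [2×2] PE[1][0] across cycles:
  after 0 — PE[1][0] acc=0, pass-E 0, pass-S 0
  after 1 — PE[1][0] acc=8, pass-E 8, pass-S 1
  after 2 — PE[1][0] acc=64, pass-E 64, pass-S 8

dataflow = RS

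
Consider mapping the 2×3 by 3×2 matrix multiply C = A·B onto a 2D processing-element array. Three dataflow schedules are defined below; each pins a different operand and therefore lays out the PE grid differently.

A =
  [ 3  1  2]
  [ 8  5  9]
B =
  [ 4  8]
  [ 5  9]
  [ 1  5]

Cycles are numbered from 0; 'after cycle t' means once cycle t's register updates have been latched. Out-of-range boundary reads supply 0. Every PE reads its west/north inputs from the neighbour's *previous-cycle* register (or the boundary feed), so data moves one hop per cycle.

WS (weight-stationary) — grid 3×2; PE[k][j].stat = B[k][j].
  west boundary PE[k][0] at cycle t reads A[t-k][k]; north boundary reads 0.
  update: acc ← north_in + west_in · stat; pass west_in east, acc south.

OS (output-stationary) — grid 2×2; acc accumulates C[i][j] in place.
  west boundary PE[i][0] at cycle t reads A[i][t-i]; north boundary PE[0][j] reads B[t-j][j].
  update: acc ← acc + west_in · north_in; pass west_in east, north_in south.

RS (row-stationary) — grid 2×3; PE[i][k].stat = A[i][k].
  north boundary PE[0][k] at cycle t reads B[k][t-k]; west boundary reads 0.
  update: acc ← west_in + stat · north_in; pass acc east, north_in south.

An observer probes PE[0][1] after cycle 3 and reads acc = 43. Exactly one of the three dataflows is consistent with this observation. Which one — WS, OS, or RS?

dataflow = OS

WS (3×2 grid), PE[0][1]:
  @0  [0,1]  acc 0  |  →0  ↓0
  @1  [0,1]  acc 24  |  →3  ↓24
  @2  [0,1]  acc 64  |  →8  ↓64
  @3  [0,1]  acc 0  |  →0  ↓0
OS (2×2 grid), PE[0][1]:
  @0  [0,1]  acc 0  |  →0  ↓0
  @1  [0,1]  acc 24  |  →3  ↓8
  @2  [0,1]  acc 33  |  →1  ↓9
  @3  [0,1]  acc 43  |  →2  ↓5
RS (2×3 grid), PE[0][1]:
  @0  [0,1]  acc 0  |  →0  ↓0
  @1  [0,1]  acc 17  |  →17  ↓5
  @2  [0,1]  acc 33  |  →33  ↓9
  @3  [0,1]  acc 0  |  →0  ↓0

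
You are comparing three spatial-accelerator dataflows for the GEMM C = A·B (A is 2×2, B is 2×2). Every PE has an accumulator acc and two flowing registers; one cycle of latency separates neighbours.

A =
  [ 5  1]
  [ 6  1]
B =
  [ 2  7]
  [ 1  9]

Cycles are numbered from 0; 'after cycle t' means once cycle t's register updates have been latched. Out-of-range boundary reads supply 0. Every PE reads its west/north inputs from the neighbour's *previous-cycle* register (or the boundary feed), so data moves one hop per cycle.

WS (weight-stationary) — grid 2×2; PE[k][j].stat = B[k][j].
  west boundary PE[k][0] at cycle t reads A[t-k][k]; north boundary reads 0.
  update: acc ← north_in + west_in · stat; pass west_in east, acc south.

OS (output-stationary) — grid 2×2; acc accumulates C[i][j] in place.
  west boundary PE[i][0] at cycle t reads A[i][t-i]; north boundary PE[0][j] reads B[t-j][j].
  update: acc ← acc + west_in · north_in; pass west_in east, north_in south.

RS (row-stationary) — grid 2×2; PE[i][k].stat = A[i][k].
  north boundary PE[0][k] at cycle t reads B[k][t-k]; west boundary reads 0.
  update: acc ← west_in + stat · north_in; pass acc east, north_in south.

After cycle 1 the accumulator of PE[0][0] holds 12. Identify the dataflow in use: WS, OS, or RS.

WS [2×2] PE[0][0] across cycles:
  t=0 PE[0][0]: acc=10 h=5 v=10
  t=1 PE[0][0]: acc=12 h=6 v=12
OS [2×2] PE[0][0] across cycles:
  t=0 PE[0][0]: acc=10 h=5 v=2
  t=1 PE[0][0]: acc=11 h=1 v=1
RS [2×2] PE[0][0] across cycles:
  t=0 PE[0][0]: acc=10 h=10 v=2
  t=1 PE[0][0]: acc=35 h=35 v=7

dataflow = WS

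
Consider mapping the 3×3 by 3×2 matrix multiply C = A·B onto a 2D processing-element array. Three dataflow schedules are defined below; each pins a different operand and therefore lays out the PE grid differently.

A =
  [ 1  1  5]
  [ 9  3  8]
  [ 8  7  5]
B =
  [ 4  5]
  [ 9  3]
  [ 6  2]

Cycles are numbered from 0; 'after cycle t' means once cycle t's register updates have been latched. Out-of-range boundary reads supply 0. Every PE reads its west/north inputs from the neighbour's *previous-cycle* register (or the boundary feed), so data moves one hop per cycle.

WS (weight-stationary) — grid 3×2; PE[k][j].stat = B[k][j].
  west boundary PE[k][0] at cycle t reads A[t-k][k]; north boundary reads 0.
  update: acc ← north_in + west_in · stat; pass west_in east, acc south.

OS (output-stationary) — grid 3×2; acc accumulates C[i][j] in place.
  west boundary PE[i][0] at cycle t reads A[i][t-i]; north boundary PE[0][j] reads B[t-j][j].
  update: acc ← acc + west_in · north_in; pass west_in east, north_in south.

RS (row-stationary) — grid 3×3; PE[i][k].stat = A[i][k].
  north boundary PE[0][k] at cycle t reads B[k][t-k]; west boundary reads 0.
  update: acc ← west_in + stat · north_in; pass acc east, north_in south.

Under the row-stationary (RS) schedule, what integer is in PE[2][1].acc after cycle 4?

PE[2][1].acc = 61

RS 3×3: PE[2][1] cycle-by-cycle (with neighbour feeds):
  t=0 PE[1][1]: acc=0 h=0 v=0
  t=0 PE[2][0]: acc=0 h=0 v=0
  t=0 PE[2][1]: acc=0 h=0 v=0
  t=1 PE[1][1]: acc=0 h=0 v=0
  t=1 PE[2][0]: acc=0 h=0 v=0
  t=1 PE[2][1]: acc=0 h=0 v=0
  t=2 PE[1][1]: acc=63 h=63 v=9
  t=2 PE[2][0]: acc=32 h=32 v=4
  t=2 PE[2][1]: acc=0 h=0 v=0
  t=3 PE[1][1]: acc=54 h=54 v=3
  t=3 PE[2][0]: acc=40 h=40 v=5
  t=3 PE[2][1]: acc=95 h=95 v=9
  t=4 PE[1][1]: acc=0 h=0 v=0
  t=4 PE[2][0]: acc=0 h=0 v=0
  t=4 PE[2][1]: acc=61 h=61 v=3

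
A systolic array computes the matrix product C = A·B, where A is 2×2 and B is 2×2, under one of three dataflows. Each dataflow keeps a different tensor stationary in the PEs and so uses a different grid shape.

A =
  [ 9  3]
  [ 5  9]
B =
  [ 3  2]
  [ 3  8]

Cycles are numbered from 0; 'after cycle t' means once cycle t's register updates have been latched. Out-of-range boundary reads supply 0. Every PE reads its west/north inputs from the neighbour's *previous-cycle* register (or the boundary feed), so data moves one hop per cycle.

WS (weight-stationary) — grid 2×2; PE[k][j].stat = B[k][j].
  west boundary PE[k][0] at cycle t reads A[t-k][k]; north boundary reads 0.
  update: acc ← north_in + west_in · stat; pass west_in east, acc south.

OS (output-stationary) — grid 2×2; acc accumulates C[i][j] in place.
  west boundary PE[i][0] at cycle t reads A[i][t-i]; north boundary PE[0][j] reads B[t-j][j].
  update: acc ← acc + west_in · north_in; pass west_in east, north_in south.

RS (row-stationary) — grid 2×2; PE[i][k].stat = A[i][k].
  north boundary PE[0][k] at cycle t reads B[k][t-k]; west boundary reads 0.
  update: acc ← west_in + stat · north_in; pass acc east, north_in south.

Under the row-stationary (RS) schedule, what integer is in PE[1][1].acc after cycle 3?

RS (2×2). Following PE[1][1] plus its west/north inputs:
  step 0 · PE0,1: acc=0; fwd→0 fwd↓0
  step 0 · PE1,0: acc=0; fwd→0 fwd↓0
  step 0 · PE1,1: acc=0; fwd→0 fwd↓0
  step 1 · PE0,1: acc=36; fwd→36 fwd↓3
  step 1 · PE1,0: acc=15; fwd→15 fwd↓3
  step 1 · PE1,1: acc=0; fwd→0 fwd↓0
  step 2 · PE0,1: acc=42; fwd→42 fwd↓8
  step 2 · PE1,0: acc=10; fwd→10 fwd↓2
  step 2 · PE1,1: acc=42; fwd→42 fwd↓3
  step 3 · PE0,1: acc=0; fwd→0 fwd↓0
  step 3 · PE1,0: acc=0; fwd→0 fwd↓0
  step 3 · PE1,1: acc=82; fwd→82 fwd↓8

PE[1][1].acc = 82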